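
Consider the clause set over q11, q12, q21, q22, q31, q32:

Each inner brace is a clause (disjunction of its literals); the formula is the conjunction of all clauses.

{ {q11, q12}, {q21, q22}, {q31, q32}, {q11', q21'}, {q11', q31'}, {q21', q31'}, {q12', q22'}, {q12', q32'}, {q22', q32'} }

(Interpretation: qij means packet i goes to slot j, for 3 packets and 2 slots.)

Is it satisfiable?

No

Suppose q11 = 1.
The clause (q21') is unit, so q21 = 0.
The clause (q22) is unit, so q22 = 1.
The clause (q31') is unit, so q31 = 0.
The clause (q32) is unit, so q32 = 1.
That conflicts with the unit clause (q32').
Backtrack on q11: now try q11 = 0.
The clause (q12) is unit, so q12 = 1.
The clause (q22') is unit, so q22 = 0.
The clause (q21) is unit, so q21 = 1.
The clause (q31') is unit, so q31 = 0.
The clause (q32) is unit, so q32 = 1.
That conflicts with the unit clause (q32').
Either choice for q11 ends in contradiction.
No assignment satisfies every clause.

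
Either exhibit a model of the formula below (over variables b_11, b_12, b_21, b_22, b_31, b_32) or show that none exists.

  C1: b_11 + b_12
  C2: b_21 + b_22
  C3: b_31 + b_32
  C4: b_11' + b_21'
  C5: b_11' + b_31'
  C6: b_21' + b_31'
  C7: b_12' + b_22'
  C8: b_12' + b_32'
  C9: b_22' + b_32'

Suppose b_11 = 1.
(b_21') alone gives b_21 = 0.
(b_22) alone gives b_22 = 1.
(b_31') alone gives b_31 = 0.
(b_32) alone gives b_32 = 1.
Now (b_32') is unsatisfied and unit — conflict.
Undo b_11 and try b_11 = 0.
(b_12) alone gives b_12 = 1.
(b_22') alone gives b_22 = 0.
(b_21) alone gives b_21 = 1.
(b_31') alone gives b_31 = 0.
(b_32) alone gives b_32 = 1.
Now (b_32') is unsatisfied and unit — conflict.
Both values of b_11 lead to a conflict.

UNSATISFIABLE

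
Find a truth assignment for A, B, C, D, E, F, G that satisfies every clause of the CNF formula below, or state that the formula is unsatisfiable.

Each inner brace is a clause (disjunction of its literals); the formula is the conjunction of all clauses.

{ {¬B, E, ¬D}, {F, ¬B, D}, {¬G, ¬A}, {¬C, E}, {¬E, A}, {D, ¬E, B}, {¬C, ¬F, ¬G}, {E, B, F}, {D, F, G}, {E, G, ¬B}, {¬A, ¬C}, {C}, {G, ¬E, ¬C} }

From the singleton clause (C), C = True.
From the singleton clause (E), E = True.
From the singleton clause (A), A = True.
That conflicts with the unit clause (¬A).

UNSATISFIABLE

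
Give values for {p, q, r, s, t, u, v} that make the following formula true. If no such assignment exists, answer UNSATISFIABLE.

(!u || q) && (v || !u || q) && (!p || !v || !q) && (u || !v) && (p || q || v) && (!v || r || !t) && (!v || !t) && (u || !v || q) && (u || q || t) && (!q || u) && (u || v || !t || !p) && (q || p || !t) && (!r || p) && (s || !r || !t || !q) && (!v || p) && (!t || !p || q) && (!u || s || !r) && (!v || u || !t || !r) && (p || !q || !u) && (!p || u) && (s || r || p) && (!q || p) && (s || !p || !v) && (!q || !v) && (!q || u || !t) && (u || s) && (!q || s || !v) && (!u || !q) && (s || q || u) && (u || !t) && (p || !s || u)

UNSATISFIABLE

Case u = false:
From the singleton clause (!v), v = false.
From the singleton clause (!q), q = false.
From the singleton clause (p), p = true.
But (!p) is also a unit clause — contradiction.
So u must be the other value — set u = true.
From the singleton clause (q), q = true.
But (!q) is also a unit clause — contradiction.
Neither u = true nor u = false works.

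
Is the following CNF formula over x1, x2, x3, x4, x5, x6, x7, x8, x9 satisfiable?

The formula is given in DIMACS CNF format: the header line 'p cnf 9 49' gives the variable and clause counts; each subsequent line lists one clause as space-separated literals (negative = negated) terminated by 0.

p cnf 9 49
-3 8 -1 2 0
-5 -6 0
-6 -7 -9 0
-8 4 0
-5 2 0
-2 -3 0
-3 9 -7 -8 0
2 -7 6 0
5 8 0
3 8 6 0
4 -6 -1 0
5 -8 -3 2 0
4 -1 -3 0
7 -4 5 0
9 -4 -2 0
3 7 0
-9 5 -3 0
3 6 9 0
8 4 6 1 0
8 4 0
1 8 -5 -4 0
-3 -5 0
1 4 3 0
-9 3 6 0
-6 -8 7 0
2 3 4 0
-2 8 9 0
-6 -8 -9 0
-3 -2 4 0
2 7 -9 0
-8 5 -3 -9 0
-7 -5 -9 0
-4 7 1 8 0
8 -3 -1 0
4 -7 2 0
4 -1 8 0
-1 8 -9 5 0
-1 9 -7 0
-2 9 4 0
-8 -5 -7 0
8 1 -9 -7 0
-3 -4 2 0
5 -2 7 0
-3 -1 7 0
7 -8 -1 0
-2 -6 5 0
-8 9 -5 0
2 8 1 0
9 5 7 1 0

Try x5 = False.
From the singleton clause (x8), x8 = True.
From the singleton clause (x4), x4 = True.
From the singleton clause (x7), x7 = True.
Try x6 = True.
From the singleton clause (¬x9), x9 = False.
From the singleton clause (¬x3), x3 = False.
From the singleton clause (¬x2), x2 = False.
From the singleton clause (¬x1), x1 = False.
All clauses are satisfied.
A satisfying assignment: x1 ↦ False, x2 ↦ False, x3 ↦ False, x4 ↦ True, x5 ↦ False, x6 ↦ True, x7 ↦ True, x8 ↦ True, x9 ↦ False.

Yes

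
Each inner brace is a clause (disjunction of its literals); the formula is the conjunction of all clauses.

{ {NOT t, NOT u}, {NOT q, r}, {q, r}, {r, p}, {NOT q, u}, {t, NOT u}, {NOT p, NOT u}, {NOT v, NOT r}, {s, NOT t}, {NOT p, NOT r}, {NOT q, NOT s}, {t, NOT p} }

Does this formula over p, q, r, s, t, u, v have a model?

Satisfiable

Case t = false:
(NOT u) alone gives u = false.
(NOT q) alone gives q = false.
(r) alone gives r = true.
(NOT v) alone gives v = false.
(NOT p) alone gives p = false.
Every clause is now satisfied; s is unconstrained.
A satisfying assignment: p: false,  q: false,  r: true,  s: false,  t: false,  u: false,  v: false.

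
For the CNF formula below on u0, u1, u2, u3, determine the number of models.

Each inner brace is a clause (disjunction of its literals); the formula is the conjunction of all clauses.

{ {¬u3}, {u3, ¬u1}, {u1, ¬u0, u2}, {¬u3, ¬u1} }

There are 2^4 = 16 truth assignments over (u0, u1, u2, u3).
Split on u3. With u3 = True, the clauses containing u3 are satisfied and ¬u3 drops from the rest; 0 of the 2^3 = 8 assignments to the other variables satisfy what remains.
With u3 = False, by the same count on the reduced clause set, 3 assignments work.
(One model: u0=F, u1=F, u2=F, u3=F.)
Total: 0 + 3 = 3.

3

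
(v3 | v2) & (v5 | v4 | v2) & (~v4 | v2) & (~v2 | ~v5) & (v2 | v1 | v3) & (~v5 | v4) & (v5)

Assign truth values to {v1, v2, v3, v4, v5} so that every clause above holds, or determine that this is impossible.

(v5) alone gives v5 = 1.
(~v2) alone gives v2 = 0.
(v3) alone gives v3 = 1.
(~v4) alone gives v4 = 0.
Now (v4) is unsatisfied and unit — conflict.

UNSATISFIABLE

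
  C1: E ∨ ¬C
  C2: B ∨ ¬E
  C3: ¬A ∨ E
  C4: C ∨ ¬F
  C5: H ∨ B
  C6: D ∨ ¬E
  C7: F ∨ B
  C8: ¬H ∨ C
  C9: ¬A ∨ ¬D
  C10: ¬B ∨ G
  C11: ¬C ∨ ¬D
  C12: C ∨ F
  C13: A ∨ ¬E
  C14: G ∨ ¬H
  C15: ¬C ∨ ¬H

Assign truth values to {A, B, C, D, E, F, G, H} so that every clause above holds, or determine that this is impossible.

UNSATISFIABLE

Branch on E: set E = True.
Unit clause (B) forces B = True.
Unit clause (D) forces D = True.
Unit clause (¬A) forces A = False.
But (A) is also a unit clause — contradiction.
That branch fails; take E = False instead.
Unit clause (¬C) forces C = False.
Unit clause (¬A) forces A = False.
Unit clause (¬F) forces F = False.
But (F) is also a unit clause — contradiction.
Neither E = True nor E = False works.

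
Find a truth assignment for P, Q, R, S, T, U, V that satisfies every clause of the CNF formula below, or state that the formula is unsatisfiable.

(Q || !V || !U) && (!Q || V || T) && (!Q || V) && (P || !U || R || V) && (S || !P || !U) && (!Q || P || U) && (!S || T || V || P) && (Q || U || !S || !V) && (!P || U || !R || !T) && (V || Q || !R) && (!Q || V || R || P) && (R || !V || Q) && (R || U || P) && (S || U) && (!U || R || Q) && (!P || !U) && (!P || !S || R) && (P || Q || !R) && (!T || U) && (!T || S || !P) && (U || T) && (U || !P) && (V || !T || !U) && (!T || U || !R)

P ↦ false, Q ↦ true, R ↦ true, S ↦ false, T ↦ false, U ↦ true, V ↦ true

Branch on Q: set Q = true.
Unit clause (V) forces V = true.
Branch on P: set P = false.
Unit clause (U) forces U = true.
Every clause is now satisfied; R, S, T are unconstrained.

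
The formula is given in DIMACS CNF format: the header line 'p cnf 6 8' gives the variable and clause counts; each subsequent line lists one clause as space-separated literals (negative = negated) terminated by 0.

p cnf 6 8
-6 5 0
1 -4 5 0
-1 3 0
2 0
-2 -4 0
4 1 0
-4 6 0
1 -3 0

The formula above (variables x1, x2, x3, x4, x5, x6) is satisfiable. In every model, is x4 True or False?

Suppose x4 = True.
(x2) alone gives x2 = True.
Now (¬x2) is unsatisfied and unit — conflict.
So every satisfying assignment has x4 = False.

False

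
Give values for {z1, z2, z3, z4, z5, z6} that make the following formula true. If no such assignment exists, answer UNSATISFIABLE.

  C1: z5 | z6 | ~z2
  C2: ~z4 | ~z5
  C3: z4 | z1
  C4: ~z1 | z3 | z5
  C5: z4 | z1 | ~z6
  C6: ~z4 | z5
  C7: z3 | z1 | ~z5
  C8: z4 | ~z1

Try z4 = 0.
The clause (z1) is unit, so z1 = 1.
Now (~z1) is unsatisfied and unit — conflict.
That branch fails; take z4 = 1 instead.
The clause (~z5) is unit, so z5 = 0.
Now (z5) is unsatisfied and unit — conflict.
Either choice for z4 ends in contradiction.

UNSATISFIABLE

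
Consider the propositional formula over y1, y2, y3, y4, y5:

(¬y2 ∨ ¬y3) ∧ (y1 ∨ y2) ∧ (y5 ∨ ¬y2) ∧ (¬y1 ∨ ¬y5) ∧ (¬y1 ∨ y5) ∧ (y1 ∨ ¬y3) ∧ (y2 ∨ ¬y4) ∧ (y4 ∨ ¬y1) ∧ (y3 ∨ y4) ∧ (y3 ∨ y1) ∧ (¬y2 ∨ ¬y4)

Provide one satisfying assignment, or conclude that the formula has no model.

UNSATISFIABLE

Try y2 = False.
(y1) alone gives y1 = True.
(¬y5) alone gives y5 = False.
That conflicts with the unit clause (y5).
Backtrack on y2: now try y2 = True.
(¬y3) alone gives y3 = False.
(y5) alone gives y5 = True.
(¬y1) alone gives y1 = False.
That conflicts with the unit clause (y1).
Neither y2 = True nor y2 = False works.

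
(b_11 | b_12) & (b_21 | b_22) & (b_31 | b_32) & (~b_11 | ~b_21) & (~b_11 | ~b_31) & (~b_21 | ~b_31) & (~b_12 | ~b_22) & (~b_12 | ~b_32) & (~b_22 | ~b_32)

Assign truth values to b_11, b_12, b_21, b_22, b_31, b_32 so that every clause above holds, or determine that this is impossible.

Branch on b_11: set b_11 = 1.
From the singleton clause (~b_21), b_21 = 0.
From the singleton clause (b_22), b_22 = 1.
From the singleton clause (~b_31), b_31 = 0.
From the singleton clause (b_32), b_32 = 1.
But (~b_32) is also a unit clause — contradiction.
Backtrack on b_11: now try b_11 = 0.
From the singleton clause (b_12), b_12 = 1.
From the singleton clause (~b_22), b_22 = 0.
From the singleton clause (b_21), b_21 = 1.
From the singleton clause (~b_31), b_31 = 0.
From the singleton clause (b_32), b_32 = 1.
But (~b_32) is also a unit clause — contradiction.
Neither b_11 = 1 nor b_11 = 0 works.

UNSATISFIABLE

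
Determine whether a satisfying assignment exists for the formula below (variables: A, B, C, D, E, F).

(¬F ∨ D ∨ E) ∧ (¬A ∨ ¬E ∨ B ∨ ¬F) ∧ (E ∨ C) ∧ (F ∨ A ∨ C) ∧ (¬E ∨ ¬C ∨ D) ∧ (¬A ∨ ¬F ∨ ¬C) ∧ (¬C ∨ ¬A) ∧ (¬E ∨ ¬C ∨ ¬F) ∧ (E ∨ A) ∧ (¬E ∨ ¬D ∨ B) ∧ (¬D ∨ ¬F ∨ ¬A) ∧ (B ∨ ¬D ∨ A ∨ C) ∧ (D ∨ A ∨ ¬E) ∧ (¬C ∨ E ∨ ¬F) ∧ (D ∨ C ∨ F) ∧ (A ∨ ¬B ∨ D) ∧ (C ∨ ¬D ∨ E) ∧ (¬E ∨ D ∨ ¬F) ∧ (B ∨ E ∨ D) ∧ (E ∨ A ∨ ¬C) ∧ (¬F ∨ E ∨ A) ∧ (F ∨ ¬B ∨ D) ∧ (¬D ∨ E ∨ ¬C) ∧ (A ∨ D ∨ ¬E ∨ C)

Yes

Branch on E: set E = True.
Branch on C: set C = False.
Branch on F: set F = False.
Unit clause (A) forces A = True.
Unit clause (D) forces D = True.
Unit clause (B) forces B = True.
Every clause now holds.
A satisfying assignment: A: True,  B: True,  C: False,  D: True,  E: True,  F: False.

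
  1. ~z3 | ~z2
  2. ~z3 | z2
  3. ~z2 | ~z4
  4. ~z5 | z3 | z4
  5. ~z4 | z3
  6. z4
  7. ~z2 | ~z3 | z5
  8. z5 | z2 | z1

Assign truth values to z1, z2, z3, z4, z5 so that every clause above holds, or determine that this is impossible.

UNSATISFIABLE

(z4) alone gives z4 = 1.
(~z2) alone gives z2 = 0.
(~z3) alone gives z3 = 0.
But (z3) is also a unit clause — contradiction.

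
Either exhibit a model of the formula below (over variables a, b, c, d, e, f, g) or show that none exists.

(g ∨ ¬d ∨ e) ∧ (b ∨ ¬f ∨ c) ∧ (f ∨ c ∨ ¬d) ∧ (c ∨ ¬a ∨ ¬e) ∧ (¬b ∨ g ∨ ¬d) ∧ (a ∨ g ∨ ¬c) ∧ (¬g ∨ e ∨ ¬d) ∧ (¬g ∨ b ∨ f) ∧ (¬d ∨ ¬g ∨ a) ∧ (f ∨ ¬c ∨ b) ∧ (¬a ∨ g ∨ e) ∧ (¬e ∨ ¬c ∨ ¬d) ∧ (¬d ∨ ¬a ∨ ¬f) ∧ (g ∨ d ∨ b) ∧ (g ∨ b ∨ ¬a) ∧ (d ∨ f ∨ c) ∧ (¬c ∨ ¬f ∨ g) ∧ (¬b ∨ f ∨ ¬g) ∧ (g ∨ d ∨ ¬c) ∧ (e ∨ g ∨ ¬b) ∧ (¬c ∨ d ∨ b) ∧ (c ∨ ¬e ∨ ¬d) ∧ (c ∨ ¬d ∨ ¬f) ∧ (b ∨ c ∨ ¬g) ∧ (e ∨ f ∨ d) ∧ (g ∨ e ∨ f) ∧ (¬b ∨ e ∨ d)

a=True, b=True, c=True, d=False, e=True, f=True, g=True

Try g = True.
Try e = True.
Try c = True.
From the singleton clause (¬d), d = False.
From the singleton clause (b), b = True.
From the singleton clause (f), f = True.
Every clause is now satisfied; a is unconstrained.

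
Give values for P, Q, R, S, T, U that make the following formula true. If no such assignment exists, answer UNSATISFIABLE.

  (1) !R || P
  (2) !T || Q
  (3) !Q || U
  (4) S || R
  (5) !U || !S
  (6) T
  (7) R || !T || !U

From the singleton clause (T), T = true.
From the singleton clause (Q), Q = true.
From the singleton clause (U), U = true.
From the singleton clause (!S), S = false.
From the singleton clause (R), R = true.
From the singleton clause (P), P = true.
This assignment satisfies each clause.

P=true; Q=true; R=true; S=false; T=true; U=true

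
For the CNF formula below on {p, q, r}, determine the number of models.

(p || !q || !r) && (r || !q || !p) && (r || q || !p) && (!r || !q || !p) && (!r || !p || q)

There are 2^3 = 8 truth assignments over (p, q, r).
Split on p. With p = true, the clauses containing p are satisfied and !p drops from the rest; 0 of the 2^2 = 4 assignments to the other variables satisfy what remains.
With p = false, by the same count on the reduced clause set, 3 assignments work.
Total: 0 + 3 = 3.

3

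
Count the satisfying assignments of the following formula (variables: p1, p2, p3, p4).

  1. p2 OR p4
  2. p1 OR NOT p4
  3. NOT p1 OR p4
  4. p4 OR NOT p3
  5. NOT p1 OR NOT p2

There are 2^4 = 16 truth assignments over (p1, p2, p3, p4).
Check each against the 5 clauses (columns in the order p1, p2, p3, p4):
  F F F F  ✗ fails (p2 OR p4)
  F F F T  ✗ fails (p1 OR NOT p4)
  F F T F  ✗ fails (p2 OR p4)
  F F T T  ✗ fails (p1 OR NOT p4)
  F T F F  ✓ satisfies all
  F T F T  ✗ fails (p1 OR NOT p4)
  F T T F  ✗ fails (p4 OR NOT p3)
  F T T T  ✗ fails (p1 OR NOT p4)
  T F F F  ✗ fails (p2 OR p4)
  T F F T  ✓ satisfies all
  T F T F  ✗ fails (p2 OR p4)
  T F T T  ✓ satisfies all
  T T F F  ✗ fails (NOT p1 OR p4)
  T T F T  ✗ fails (NOT p1 OR NOT p2)
  T T T F  ✗ fails (NOT p1 OR p4)
  T T T T  ✗ fails (NOT p1 OR NOT p2)
3 of the 16 rows are models.

3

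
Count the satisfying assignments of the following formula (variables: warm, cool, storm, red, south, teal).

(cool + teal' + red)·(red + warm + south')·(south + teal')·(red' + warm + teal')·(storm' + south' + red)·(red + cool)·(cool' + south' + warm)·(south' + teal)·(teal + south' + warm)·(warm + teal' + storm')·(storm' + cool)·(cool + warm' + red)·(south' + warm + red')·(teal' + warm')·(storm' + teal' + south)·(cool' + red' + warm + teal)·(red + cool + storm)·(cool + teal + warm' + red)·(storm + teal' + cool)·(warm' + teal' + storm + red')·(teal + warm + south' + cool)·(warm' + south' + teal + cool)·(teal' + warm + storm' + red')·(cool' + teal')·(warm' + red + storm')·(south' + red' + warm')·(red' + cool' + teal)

5

There are 2^6 = 64 truth assignments over (warm, cool, storm, red, south, teal).
Split on cool. With cool = 1, the clauses containing cool are satisfied and cool' drops from the rest; 3 of the 2^5 = 32 assignments to the other variables satisfy what remains.
With cool = 0, by the same count on the reduced clause set, 2 assignments work.
(One model: warm=F, cool=F, storm=F, red=T, south=F, teal=F.)
Total: 3 + 2 = 5.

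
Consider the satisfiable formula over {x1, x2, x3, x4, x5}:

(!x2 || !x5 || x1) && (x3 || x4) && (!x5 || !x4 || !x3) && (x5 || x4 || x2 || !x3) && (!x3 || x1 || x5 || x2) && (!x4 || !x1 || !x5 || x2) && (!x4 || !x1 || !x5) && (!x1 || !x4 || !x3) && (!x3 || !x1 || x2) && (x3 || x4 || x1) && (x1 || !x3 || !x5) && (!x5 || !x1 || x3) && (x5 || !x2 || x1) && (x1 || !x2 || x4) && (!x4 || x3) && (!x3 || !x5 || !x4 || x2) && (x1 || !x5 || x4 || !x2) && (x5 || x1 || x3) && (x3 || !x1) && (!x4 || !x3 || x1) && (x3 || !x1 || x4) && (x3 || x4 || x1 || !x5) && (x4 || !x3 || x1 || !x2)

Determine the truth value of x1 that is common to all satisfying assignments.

Suppose x1 = false.
Branch on x2: set x2 = false.
Branch on x3: set x3 = true.
(x5) alone gives x5 = true.
Now (!x5) is unsatisfied and unit — conflict.
That branch fails; take x3 = false instead.
(x4) alone gives x4 = true.
Now (!x4) is unsatisfied and unit — conflict.
Either choice for x3 ends in contradiction.
That branch fails; take x2 = true instead.
(!x5) alone gives x5 = false.
Now (x5) is unsatisfied and unit — conflict.
Either choice for x2 ends in contradiction.
So every satisfying assignment has x1 = True.

True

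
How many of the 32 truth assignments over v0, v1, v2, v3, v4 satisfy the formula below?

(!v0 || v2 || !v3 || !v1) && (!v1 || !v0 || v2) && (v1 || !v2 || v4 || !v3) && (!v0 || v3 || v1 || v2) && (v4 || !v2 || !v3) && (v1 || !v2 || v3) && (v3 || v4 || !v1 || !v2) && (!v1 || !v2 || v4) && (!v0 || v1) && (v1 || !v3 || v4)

12

There are 2^5 = 32 truth assignments over (v0, v1, v2, v3, v4).
Split on v2. With v2 = true, the clauses containing v2 are satisfied and !v2 drops from the rest; 5 of the 2^4 = 16 assignments to the other variables satisfy what remains.
With v2 = false, by the same count on the reduced clause set, 7 assignments work.
(One model: v0=F, v1=F, v2=F, v3=F, v4=F.)
Total: 5 + 7 = 12.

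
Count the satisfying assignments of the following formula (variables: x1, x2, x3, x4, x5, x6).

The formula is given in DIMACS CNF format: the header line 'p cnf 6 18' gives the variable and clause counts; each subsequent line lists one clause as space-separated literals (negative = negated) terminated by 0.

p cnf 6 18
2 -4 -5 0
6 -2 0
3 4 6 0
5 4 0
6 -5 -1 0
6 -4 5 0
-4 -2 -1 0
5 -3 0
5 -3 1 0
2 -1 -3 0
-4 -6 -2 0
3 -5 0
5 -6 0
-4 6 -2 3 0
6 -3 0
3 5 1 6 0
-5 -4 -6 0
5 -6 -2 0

3

There are 2^6 = 64 truth assignments over (x1, x2, x3, x4, x5, x6).
Split on x4. With x4 = True, the clauses containing x4 are satisfied and ¬x4 drops from the rest; 0 of the 2^5 = 32 assignments to the other variables satisfy what remains.
With x4 = False, by the same count on the reduced clause set, 3 assignments work.
(One model: x1=F, x2=F, x3=T, x4=F, x5=T, x6=T.)
Total: 0 + 3 = 3.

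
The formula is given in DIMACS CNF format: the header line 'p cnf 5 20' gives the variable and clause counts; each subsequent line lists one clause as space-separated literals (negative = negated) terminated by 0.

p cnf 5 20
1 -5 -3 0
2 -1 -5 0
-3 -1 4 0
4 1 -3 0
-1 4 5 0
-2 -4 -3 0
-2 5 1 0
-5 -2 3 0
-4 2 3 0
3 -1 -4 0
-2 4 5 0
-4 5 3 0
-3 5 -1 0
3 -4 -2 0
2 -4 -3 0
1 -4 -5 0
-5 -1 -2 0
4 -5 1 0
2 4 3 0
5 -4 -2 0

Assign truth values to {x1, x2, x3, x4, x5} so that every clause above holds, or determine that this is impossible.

Branch on x1: set x1 = True.
Branch on x2: set x2 = True.
The clause (¬x5) is unit, so x5 = False.
The clause (x4) is unit, so x4 = True.
But (¬x4) is also a unit clause — contradiction.
Undo x2 and try x2 = False.
The clause (¬x5) is unit, so x5 = False.
The clause (x4) is unit, so x4 = True.
The clause (x3) is unit, so x3 = True.
But (¬x3) is also a unit clause — contradiction.
Neither x2 = True nor x2 = False works.
Undo x1 and try x1 = False.
Branch on x5: set x5 = False.
The clause (¬x2) is unit, so x2 = False.
Branch on x4: set x4 = True.
The clause (x3) is unit, so x3 = True.
But (¬x3) is also a unit clause — contradiction.
Undo x4 and try x4 = False.
The clause (¬x3) is unit, so x3 = False.
But (x3) is also a unit clause — contradiction.
Neither x4 = True nor x4 = False works.
Undo x5 and try x5 = True.
The clause (¬x3) is unit, so x3 = False.
The clause (¬x2) is unit, so x2 = False.
The clause (¬x4) is unit, so x4 = False.
But (x4) is also a unit clause — contradiction.
Neither x5 = True nor x5 = False works.
Neither x1 = True nor x1 = False works.

UNSATISFIABLE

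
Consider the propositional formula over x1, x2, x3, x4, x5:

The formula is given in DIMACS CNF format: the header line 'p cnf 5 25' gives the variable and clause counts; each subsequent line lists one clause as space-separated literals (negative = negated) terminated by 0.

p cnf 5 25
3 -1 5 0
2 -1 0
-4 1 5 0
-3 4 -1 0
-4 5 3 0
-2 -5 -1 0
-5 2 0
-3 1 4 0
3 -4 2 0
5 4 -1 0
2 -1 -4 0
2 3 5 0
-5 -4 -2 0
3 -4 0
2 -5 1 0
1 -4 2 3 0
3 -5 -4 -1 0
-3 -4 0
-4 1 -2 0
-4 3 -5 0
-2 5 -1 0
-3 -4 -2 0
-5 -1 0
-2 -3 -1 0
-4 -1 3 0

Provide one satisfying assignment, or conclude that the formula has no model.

Case x2 = True:
Case x5 = False:
Unit clause (¬x1) forces x1 = False.
Unit clause (¬x4) forces x4 = False.
Unit clause (¬x3) forces x3 = False.
This assignment satisfies each clause.

x1 ↦ False; x2 ↦ True; x3 ↦ False; x4 ↦ False; x5 ↦ False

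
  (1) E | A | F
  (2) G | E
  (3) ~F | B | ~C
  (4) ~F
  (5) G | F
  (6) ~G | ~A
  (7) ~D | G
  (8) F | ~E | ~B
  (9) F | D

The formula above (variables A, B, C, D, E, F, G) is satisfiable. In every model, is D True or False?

Suppose D = 0.
From the singleton clause (~F), F = 0.
But (F) is also a unit clause — contradiction.
So every satisfying assignment has D = True.

True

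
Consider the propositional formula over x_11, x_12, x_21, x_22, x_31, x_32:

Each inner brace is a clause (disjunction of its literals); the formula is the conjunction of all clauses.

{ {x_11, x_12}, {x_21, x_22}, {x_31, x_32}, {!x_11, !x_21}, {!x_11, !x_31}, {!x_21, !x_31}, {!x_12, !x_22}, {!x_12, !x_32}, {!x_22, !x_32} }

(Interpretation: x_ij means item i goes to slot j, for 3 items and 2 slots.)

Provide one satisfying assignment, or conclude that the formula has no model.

Suppose x_11 = true.
(!x_21) alone gives x_21 = false.
(x_22) alone gives x_22 = true.
(!x_31) alone gives x_31 = false.
(x_32) alone gives x_32 = true.
But (!x_32) is also a unit clause — contradiction.
So x_11 must be the other value — set x_11 = false.
(x_12) alone gives x_12 = true.
(!x_22) alone gives x_22 = false.
(x_21) alone gives x_21 = true.
(!x_31) alone gives x_31 = false.
(x_32) alone gives x_32 = true.
But (!x_32) is also a unit clause — contradiction.
Neither x_11 = true nor x_11 = false works.

UNSATISFIABLE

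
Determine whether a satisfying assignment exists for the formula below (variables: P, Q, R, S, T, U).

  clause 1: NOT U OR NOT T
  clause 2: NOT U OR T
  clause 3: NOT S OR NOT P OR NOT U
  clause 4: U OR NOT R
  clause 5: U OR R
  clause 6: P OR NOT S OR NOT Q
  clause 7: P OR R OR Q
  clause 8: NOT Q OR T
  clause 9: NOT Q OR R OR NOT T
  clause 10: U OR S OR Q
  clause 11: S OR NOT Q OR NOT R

Suppose U = false.
(NOT R) alone gives R = false.
Now (R) is unsatisfied and unit — conflict.
So U must be the other value — set U = true.
(NOT T) alone gives T = false.
Now (T) is unsatisfied and unit — conflict.
Either choice for U ends in contradiction.
No assignment satisfies every clause.

Unsatisfiable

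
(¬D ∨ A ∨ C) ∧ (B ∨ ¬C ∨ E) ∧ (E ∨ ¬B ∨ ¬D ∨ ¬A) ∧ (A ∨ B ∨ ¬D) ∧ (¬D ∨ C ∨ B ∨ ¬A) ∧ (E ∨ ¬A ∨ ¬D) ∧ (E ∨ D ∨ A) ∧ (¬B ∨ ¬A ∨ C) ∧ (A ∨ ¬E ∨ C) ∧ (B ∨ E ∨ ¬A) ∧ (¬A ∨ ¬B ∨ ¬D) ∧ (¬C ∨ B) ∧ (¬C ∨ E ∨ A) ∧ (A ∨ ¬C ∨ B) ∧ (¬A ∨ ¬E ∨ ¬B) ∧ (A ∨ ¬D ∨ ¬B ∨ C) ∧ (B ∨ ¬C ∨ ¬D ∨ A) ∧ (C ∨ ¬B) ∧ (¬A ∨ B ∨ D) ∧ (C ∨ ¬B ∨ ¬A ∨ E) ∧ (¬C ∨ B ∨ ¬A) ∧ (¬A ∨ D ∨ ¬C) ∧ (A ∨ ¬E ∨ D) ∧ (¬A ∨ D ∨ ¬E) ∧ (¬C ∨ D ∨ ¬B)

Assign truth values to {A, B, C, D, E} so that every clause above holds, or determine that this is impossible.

A=False, B=True, C=True, D=True, E=True

Suppose C = True.
The clause (B) is unit, so B = True.
The clause (D) is unit, so D = True.
The clause (¬A) is unit, so A = False.
The clause (E) is unit, so E = True.
All clauses are satisfied.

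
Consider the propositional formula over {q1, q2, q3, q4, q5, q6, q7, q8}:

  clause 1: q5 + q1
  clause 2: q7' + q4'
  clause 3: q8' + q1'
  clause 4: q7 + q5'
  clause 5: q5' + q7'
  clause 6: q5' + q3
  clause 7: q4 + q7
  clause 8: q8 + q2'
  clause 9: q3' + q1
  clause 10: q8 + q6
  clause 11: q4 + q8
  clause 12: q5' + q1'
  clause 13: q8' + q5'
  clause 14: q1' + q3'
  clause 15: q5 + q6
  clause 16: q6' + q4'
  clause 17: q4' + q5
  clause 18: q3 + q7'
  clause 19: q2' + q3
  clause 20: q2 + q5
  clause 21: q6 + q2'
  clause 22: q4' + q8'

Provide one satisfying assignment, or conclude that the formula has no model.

Suppose q5 = 1.
The clause (q7) is unit, so q7 = 1.
That conflicts with the unit clause (q7').
Undo q5 and try q5 = 0.
The clause (q1) is unit, so q1 = 1.
The clause (q8') is unit, so q8 = 0.
The clause (q2') is unit, so q2 = 0.
That conflicts with the unit clause (q2).
Both values of q5 lead to a conflict.

UNSATISFIABLE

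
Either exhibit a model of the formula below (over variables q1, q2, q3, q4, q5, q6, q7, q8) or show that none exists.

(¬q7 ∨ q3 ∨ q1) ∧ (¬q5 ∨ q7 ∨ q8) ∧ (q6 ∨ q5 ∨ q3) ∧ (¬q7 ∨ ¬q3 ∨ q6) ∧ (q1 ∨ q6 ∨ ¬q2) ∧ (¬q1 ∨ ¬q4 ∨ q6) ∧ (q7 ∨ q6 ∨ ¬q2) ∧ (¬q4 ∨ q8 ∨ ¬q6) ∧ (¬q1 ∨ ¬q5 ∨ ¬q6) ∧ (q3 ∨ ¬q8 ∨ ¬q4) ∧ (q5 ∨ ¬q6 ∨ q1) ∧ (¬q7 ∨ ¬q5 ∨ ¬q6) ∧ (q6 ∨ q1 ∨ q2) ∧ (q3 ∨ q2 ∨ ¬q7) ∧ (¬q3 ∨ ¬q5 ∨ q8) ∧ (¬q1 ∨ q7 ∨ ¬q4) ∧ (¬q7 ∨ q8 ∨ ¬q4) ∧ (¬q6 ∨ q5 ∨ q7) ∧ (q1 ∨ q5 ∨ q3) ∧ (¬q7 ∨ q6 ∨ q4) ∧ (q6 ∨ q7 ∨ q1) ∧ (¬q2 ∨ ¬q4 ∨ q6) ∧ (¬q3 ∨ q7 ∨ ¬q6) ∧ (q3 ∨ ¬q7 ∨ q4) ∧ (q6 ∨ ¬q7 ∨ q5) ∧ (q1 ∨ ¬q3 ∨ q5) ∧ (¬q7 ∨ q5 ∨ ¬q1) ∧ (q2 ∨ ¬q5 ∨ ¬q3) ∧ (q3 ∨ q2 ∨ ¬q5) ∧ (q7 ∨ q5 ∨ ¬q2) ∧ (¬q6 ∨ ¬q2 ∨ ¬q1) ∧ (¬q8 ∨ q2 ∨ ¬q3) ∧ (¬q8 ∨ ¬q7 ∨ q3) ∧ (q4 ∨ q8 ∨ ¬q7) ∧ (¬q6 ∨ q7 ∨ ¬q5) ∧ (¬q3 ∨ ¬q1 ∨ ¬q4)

q1 ↦ True; q2 ↦ False; q3 ↦ True; q4 ↦ False; q5 ↦ False; q6 ↦ False; q7 ↦ False; q8 ↦ False

Suppose q7 = False.
Suppose q5 = False.
The clause (¬q6) is unit, so q6 = False.
The clause (q3) is unit, so q3 = True.
The clause (¬q2) is unit, so q2 = False.
The clause (q1) is unit, so q1 = True.
The clause (¬q4) is unit, so q4 = False.
The clause (¬q8) is unit, so q8 = False.
Every clause now holds.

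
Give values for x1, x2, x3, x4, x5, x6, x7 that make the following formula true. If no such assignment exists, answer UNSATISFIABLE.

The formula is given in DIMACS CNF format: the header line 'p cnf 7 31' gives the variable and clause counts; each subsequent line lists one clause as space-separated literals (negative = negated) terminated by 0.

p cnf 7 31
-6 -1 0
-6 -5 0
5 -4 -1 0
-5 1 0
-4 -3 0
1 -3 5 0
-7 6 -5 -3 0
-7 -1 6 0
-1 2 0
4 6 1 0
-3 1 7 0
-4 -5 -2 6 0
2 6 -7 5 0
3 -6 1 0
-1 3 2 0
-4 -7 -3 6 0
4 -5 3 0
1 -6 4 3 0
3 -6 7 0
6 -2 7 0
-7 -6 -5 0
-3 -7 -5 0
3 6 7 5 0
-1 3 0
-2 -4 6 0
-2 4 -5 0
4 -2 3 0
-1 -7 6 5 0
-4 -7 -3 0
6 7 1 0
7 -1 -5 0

UNSATISFIABLE

Case x6 = False:
Case x5 = False:
Case x4 = False:
The clause (x1) is unit, so x1 = True.
The clause (¬x7) is unit, so x7 = False.
The clause (x2) is unit, so x2 = True.
Now (¬x2) is unsatisfied and unit — conflict.
Backtrack on x4: now try x4 = True.
The clause (¬x1) is unit, so x1 = False.
The clause (¬x3) is unit, so x3 = False.
The clause (x7) is unit, so x7 = True.
The clause (x2) is unit, so x2 = True.
Now (¬x2) is unsatisfied and unit — conflict.
Both values of x4 lead to a conflict.
Backtrack on x5: now try x5 = True.
The clause (x1) is unit, so x1 = True.
The clause (¬x7) is unit, so x7 = False.
Now (x7) is unsatisfied and unit — conflict.
Both values of x5 lead to a conflict.
Backtrack on x6: now try x6 = True.
The clause (¬x1) is unit, so x1 = False.
The clause (¬x5) is unit, so x5 = False.
The clause (¬x3) is unit, so x3 = False.
Now (x3) is unsatisfied and unit — conflict.
Both values of x6 lead to a conflict.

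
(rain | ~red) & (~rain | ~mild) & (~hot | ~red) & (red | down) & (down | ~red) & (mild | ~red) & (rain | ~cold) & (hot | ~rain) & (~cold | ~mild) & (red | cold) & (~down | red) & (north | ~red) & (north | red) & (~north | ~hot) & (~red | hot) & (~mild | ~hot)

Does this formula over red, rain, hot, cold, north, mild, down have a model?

Unsatisfiable

Suppose rain = 1.
Unit clause (~mild) forces mild = 0.
Unit clause (~red) forces red = 0.
Unit clause (down) forces down = 1.
But (~down) is also a unit clause — contradiction.
Undo rain and try rain = 0.
Unit clause (~red) forces red = 0.
Unit clause (down) forces down = 1.
But (~down) is also a unit clause — contradiction.
Both values of rain lead to a conflict.
No assignment satisfies every clause.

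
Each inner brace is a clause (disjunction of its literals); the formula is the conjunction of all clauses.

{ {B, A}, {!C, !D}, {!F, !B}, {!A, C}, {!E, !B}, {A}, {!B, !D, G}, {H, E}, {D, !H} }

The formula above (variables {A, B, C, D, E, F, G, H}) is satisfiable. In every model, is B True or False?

Suppose B = true.
(!F) alone gives F = false.
(!E) alone gives E = false.
(A) alone gives A = true.
(C) alone gives C = true.
(!D) alone gives D = false.
(H) alone gives H = true.
Now (!H) is unsatisfied and unit — conflict.
So every satisfying assignment has B = False.

False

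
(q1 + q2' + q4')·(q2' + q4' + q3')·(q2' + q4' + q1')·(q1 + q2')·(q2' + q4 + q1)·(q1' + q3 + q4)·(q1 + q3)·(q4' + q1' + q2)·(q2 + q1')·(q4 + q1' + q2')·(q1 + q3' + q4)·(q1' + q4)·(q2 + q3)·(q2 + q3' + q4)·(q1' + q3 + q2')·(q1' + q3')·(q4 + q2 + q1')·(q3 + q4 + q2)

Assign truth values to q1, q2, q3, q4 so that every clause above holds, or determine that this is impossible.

Branch on q1: set q1 = 0.
From the singleton clause (q2'), q2 = 0.
From the singleton clause (q3), q3 = 1.
From the singleton clause (q4), q4 = 1.
This assignment satisfies each clause.

q1: 0, q2: 0, q3: 1, q4: 1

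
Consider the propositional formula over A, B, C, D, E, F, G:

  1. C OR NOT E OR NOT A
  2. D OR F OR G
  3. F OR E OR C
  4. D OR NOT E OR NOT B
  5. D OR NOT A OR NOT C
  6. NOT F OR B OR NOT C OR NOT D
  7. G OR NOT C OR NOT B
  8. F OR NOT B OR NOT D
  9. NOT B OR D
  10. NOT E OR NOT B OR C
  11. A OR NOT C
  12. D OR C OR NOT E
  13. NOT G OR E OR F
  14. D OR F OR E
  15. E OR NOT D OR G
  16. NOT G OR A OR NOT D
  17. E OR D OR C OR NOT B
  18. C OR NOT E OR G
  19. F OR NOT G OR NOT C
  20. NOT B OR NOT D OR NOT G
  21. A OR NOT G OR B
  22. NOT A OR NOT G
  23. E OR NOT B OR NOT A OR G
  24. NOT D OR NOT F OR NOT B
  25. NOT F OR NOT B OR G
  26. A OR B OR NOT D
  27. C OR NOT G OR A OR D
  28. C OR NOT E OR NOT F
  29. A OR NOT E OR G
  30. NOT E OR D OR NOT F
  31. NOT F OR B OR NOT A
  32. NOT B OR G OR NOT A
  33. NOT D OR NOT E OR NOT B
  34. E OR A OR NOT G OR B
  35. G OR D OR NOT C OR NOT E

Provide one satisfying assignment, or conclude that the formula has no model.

A ↦ false; B ↦ false; C ↦ false; D ↦ false; E ↦ false; F ↦ true; G ↦ false

Branch on B: set B = false.
Branch on A: set A = false.
The clause (NOT C) is unit, so C = false.
The clause (NOT G) is unit, so G = false.
The clause (NOT E) is unit, so E = false.
The clause (F) is unit, so F = true.
The clause (NOT D) is unit, so D = false.
This assignment satisfies each clause.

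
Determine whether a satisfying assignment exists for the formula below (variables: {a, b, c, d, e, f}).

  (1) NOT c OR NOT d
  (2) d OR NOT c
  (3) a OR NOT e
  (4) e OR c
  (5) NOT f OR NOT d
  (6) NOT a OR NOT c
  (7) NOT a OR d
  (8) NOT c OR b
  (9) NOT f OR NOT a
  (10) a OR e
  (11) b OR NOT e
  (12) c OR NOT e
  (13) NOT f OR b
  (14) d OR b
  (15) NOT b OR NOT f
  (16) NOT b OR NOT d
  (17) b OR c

No, unsatisfiable

Case c = false:
From the singleton clause (e), e = true.
That conflicts with the unit clause (NOT e).
Undo c and try c = true.
From the singleton clause (NOT d), d = false.
That conflicts with the unit clause (d).
Either choice for c ends in contradiction.
No assignment satisfies every clause.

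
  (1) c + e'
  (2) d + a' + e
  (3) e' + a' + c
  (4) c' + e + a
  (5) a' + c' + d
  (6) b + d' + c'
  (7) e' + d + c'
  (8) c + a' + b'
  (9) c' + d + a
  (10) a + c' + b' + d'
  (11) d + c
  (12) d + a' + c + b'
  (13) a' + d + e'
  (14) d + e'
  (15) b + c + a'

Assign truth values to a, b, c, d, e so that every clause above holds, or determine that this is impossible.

a: 0, b: 0, c: 0, d: 1, e: 0

Case c = 0:
(e') alone gives e = 0.
(d) alone gives d = 1.
Case a = 0:
All clauses hold; b can take either value.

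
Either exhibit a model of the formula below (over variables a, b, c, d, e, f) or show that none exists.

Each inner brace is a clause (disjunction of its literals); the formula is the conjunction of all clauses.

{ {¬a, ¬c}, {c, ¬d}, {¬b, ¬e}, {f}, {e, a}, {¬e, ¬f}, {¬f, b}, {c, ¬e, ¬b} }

a: True; b: True; c: False; d: False; e: False; f: True

From the singleton clause (f), f = True.
From the singleton clause (¬e), e = False.
From the singleton clause (a), a = True.
From the singleton clause (¬c), c = False.
From the singleton clause (¬d), d = False.
From the singleton clause (b), b = True.
Every clause now holds.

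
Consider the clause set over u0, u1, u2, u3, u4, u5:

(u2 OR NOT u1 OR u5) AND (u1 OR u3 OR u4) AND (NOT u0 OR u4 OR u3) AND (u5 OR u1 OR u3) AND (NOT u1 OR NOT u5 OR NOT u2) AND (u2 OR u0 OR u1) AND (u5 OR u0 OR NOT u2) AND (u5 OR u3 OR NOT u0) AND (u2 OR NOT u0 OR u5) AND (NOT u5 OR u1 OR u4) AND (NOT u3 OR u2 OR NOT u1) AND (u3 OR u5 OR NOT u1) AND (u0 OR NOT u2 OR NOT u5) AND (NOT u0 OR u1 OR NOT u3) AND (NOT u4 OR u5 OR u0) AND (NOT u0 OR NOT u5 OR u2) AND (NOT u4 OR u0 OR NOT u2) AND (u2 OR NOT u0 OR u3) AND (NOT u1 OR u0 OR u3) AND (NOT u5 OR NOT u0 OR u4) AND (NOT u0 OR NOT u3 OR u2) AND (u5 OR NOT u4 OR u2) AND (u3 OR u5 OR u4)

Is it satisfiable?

Yes

Branch on u2: set u2 = true.
Branch on u1: set u1 = true.
From the singleton clause (NOT u5), u5 = false.
From the singleton clause (u0), u0 = true.
From the singleton clause (u3), u3 = true.
All clauses hold; u4 can take either value.
A satisfying assignment: u0=true,  u1=true,  u2=true,  u3=true,  u4=true,  u5=false.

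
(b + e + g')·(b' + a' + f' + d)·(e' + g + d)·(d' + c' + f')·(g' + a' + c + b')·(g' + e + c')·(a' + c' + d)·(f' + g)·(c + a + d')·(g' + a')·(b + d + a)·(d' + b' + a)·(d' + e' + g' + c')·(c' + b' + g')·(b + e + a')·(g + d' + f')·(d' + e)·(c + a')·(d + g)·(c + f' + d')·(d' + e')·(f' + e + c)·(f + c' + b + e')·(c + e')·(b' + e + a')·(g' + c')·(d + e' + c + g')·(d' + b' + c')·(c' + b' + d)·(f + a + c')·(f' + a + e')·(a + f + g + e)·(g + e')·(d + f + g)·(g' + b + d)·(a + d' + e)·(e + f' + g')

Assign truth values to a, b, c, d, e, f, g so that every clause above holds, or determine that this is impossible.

Branch on f: set f = 0.
Branch on g: set g = 1.
From the singleton clause (a'), a = 0.
From the singleton clause (c'), c = 0.
From the singleton clause (d'), d = 0.
From the singleton clause (b), b = 1.
From the singleton clause (e'), e = 0.
Every clause now holds.

a: 0,  b: 1,  c: 0,  d: 0,  e: 0,  f: 0,  g: 1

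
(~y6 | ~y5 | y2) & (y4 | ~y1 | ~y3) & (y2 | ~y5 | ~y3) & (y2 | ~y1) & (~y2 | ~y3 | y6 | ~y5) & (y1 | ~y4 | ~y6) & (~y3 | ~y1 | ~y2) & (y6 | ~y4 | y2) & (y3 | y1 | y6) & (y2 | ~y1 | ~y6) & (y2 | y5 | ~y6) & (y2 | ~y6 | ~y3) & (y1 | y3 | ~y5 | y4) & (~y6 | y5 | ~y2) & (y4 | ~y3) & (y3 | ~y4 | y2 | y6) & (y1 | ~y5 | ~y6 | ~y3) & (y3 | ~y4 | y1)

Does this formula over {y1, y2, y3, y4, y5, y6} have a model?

Branch on y2: set y2 = 1.
Branch on y3: set y3 = 0.
Branch on y1: set y1 = 1.
Branch on y6: set y6 = 1.
From the singleton clause (y5), y5 = 1.
All clauses hold; y4 can take either value.
A satisfying assignment: y1 ↦ 1, y2 ↦ 1, y3 ↦ 0, y4 ↦ 1, y5 ↦ 1, y6 ↦ 1.

Satisfiable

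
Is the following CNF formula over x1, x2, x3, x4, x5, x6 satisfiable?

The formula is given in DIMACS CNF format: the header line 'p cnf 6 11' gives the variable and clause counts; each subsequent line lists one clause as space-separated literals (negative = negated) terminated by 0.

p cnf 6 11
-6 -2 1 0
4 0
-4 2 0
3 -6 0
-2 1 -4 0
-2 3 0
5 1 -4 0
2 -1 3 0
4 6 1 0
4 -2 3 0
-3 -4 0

Unsatisfiable

From the singleton clause (x4), x4 = True.
From the singleton clause (x2), x2 = True.
From the singleton clause (x1), x1 = True.
From the singleton clause (x3), x3 = True.
That conflicts with the unit clause (¬x3).
No assignment satisfies every clause.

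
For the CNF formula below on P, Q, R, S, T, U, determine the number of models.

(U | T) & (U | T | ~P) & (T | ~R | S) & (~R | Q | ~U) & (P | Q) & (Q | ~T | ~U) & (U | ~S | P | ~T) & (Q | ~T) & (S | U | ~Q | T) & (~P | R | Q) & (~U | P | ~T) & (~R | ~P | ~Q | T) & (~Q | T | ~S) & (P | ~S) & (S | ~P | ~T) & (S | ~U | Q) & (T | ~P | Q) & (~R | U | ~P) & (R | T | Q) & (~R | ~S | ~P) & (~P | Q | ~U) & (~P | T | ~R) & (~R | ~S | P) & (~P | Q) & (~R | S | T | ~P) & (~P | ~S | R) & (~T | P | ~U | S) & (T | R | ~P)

There are 2^6 = 64 truth assignments over (P, Q, R, S, T, U).
Split on U. With U = 1, the clauses containing U are satisfied and ~U drops from the rest; 1 of the 2^5 = 32 assignments to the other variables satisfy what remains.
With U = 0, by the same count on the reduced clause set, 2 assignments work.
Total: 1 + 2 = 3.

3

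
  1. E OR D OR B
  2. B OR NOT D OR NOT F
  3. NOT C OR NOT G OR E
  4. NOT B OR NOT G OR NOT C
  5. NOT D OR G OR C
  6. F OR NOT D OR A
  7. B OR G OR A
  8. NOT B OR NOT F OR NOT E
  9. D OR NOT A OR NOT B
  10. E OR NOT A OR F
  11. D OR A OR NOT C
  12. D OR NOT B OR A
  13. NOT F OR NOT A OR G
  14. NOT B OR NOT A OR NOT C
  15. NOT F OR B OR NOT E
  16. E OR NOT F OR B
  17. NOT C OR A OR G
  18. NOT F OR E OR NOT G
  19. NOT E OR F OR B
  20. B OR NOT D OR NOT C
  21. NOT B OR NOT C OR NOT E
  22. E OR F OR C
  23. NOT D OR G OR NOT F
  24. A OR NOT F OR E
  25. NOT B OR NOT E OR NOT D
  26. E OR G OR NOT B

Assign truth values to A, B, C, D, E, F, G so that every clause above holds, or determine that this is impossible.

UNSATISFIABLE

Branch on E: set E = true.
Branch on B: set B = false.
The clause (NOT F) is unit, so F = false.
Now (F) is unsatisfied and unit — conflict.
So B must be the other value — set B = true.
The clause (NOT F) is unit, so F = false.
The clause (NOT C) is unit, so C = false.
The clause (NOT D) is unit, so D = false.
The clause (NOT A) is unit, so A = false.
Now (A) is unsatisfied and unit — conflict.
Either choice for B ends in contradiction.
So E must be the other value — set E = false.
Branch on D: set D = true.
Branch on B: set B = true.
The clause (G) is unit, so G = true.
The clause (NOT C) is unit, so C = false.
The clause (NOT F) is unit, so F = false.
Now (F) is unsatisfied and unit — conflict.
So B must be the other value — set B = false.
The clause (NOT F) is unit, so F = false.
The clause (A) is unit, so A = true.
Now (NOT A) is unsatisfied and unit — conflict.
Either choice for B ends in contradiction.
So D must be the other value — set D = false.
The clause (B) is unit, so B = true.
The clause (NOT A) is unit, so A = false.
Now (A) is unsatisfied and unit — conflict.
Either choice for D ends in contradiction.
Either choice for E ends in contradiction.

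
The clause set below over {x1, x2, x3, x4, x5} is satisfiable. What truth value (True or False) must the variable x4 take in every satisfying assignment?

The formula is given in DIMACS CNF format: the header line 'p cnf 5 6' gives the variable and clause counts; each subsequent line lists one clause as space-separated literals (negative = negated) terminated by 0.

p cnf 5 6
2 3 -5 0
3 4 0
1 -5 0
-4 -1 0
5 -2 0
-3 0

Suppose x4 = False.
(x3) alone gives x3 = True.
But (¬x3) is also a unit clause — contradiction.
So every satisfying assignment has x4 = True.

True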